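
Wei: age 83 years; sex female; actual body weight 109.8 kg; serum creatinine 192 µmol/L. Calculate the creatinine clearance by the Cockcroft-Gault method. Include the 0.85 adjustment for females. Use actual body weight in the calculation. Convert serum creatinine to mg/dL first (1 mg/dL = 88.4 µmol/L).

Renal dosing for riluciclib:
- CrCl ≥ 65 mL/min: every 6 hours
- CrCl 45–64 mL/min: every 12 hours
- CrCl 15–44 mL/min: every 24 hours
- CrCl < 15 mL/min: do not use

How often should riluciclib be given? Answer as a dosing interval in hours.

SCr = 192 / 88.4 = 2.172 mg/dL
CrCl = (140 − 83) × 109.8 / (72 × 2.172) × 0.85 = 6258.6 / 156.38 × 0.85 ≈ 34.0 mL/min
CrCl ≈ 34 mL/min → bracket 15–44 mL/min → every 24 hours.

every 24 hours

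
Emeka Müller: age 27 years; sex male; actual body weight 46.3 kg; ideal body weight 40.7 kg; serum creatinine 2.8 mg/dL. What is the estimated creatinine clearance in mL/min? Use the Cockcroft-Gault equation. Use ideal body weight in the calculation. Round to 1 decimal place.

CrCl = (140 − 27) × 40.7 / (72 × 2.8) = 4599.1 / 201.60 ≈ 22.8 mL/min

22.8 mL/min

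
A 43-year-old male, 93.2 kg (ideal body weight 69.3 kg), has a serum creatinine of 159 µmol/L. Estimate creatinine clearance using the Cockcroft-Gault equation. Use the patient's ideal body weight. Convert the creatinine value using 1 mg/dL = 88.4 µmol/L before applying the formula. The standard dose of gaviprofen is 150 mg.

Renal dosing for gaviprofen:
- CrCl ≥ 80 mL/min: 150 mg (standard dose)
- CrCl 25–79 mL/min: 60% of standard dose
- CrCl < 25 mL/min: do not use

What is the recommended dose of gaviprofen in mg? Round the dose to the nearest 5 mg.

SCr = 159 / 88.4 = 1.799 mg/dL
CrCl = (140 − 43) × 69.3 / (72 × 1.799) = 6722.1 / 129.53 ≈ 51.9 mL/min
CrCl ≈ 52 mL/min → bracket 25–79 mL/min.
60% of 150 mg = 90 mg

90 mg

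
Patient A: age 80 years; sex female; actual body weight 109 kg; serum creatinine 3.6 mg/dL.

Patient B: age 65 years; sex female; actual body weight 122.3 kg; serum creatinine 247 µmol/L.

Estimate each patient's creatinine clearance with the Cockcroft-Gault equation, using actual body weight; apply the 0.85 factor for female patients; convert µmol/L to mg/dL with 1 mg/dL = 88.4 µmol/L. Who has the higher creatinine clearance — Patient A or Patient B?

Patient B

Patient A: CrCl = (140 − 80) × 109 / (72 × 3.6) × 0.85 = 6540.0 / 259.20 × 0.85 ≈ 21.4 mL/min
Patient B: SCr = 247 / 88.4 = 2.794 mg/dL
Patient B: CrCl = (140 − 65) × 122.3 / (72 × 2.794) × 0.85 = 9172.5 / 201.17 × 0.85 ≈ 38.8 mL/min
21.4 vs 38.8 mL/min → Patient B is higher.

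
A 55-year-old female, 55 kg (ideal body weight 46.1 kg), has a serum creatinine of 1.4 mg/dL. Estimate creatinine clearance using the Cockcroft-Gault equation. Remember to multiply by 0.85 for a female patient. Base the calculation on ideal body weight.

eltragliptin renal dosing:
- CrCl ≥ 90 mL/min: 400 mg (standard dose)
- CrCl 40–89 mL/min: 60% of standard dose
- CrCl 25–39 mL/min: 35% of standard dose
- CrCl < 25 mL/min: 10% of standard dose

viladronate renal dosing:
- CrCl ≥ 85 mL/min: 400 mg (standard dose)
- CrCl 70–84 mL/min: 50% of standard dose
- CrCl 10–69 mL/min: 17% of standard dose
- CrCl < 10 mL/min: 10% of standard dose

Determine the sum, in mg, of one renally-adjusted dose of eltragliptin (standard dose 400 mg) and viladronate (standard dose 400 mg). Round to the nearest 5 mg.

CrCl = (140 − 55) × 46.1 / (72 × 1.4) × 0.85 = 3918.5 / 100.80 × 0.85 ≈ 33.0 mL/min
CrCl ≈ 33 mL/min.
eltragliptin: 25–39 mL/min → 35% of 400 mg = 140 mg.
viladronate: 10–69 mL/min → 17% of 400 mg = 68 mg.
Total = 140 + 68 = 208 mg.

210 mg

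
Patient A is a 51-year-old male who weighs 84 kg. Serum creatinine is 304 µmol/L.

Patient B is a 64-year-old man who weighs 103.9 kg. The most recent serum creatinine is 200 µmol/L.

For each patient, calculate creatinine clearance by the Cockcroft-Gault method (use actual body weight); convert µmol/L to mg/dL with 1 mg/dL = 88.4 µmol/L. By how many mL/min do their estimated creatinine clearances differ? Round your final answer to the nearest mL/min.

18 mL/min

Patient A: SCr = 304 / 88.4 = 3.439 mg/dL
Patient A: CrCl = (140 − 51) × 84 / (72 × 3.439) = 7476.0 / 247.61 ≈ 30.2 mL/min
Patient B: SCr = 200 / 88.4 = 2.262 mg/dL
Patient B: CrCl = (140 − 64) × 103.9 / (72 × 2.262) = 7896.4 / 162.86 ≈ 48.5 mL/min
|30.2 − 48.5| = 18.3 mL/min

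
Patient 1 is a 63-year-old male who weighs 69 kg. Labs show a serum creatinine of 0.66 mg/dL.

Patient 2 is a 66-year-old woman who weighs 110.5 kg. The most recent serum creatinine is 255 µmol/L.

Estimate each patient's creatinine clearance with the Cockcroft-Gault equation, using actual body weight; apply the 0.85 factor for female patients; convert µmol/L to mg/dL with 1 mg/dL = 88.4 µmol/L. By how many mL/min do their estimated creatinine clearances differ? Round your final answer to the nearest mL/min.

Patient 1: CrCl = (140 − 63) × 69 / (72 × 0.66) = 5313.0 / 47.52 ≈ 111.8 mL/min
Patient 2: SCr = 255 / 88.4 = 2.885 mg/dL
Patient 2: CrCl = (140 − 66) × 110.5 / (72 × 2.885) × 0.85 = 8177.0 / 207.72 × 0.85 ≈ 33.5 mL/min
|111.8 − 33.5| = 78.3 mL/min

78 mL/min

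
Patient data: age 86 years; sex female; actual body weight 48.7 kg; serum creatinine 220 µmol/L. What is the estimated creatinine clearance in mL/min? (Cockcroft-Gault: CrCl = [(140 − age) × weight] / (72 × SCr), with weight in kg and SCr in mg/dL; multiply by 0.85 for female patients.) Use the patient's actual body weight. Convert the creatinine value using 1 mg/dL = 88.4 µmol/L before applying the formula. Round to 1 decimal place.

SCr = 220 / 88.4 = 2.489 mg/dL
CrCl = (140 − 86) × 48.7 / (72 × 2.489) × 0.85 = 2629.8 / 179.21 × 0.85 ≈ 12.5 mL/min

12.5 mL/min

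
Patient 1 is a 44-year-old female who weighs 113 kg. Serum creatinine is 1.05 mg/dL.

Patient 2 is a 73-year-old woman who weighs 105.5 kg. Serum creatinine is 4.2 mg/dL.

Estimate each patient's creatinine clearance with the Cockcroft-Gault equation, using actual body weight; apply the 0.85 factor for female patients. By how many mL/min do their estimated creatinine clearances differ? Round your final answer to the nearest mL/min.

Patient 1: CrCl = (140 − 44) × 113 / (72 × 1.05) × 0.85 = 10848.0 / 75.60 × 0.85 ≈ 122.0 mL/min
Patient 2: CrCl = (140 − 73) × 105.5 / (72 × 4.2) × 0.85 = 7068.5 / 302.40 × 0.85 ≈ 19.9 mL/min
|122.0 − 19.9| = 102.1 mL/min

102 mL/min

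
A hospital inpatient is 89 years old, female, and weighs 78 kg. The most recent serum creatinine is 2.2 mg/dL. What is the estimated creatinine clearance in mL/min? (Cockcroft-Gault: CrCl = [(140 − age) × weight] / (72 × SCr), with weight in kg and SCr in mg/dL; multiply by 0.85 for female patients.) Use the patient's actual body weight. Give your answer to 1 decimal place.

21.3 mL/min

CrCl = (140 − 89) × 78 / (72 × 2.2) × 0.85 = 3978.0 / 158.40 × 0.85 ≈ 21.3 mL/min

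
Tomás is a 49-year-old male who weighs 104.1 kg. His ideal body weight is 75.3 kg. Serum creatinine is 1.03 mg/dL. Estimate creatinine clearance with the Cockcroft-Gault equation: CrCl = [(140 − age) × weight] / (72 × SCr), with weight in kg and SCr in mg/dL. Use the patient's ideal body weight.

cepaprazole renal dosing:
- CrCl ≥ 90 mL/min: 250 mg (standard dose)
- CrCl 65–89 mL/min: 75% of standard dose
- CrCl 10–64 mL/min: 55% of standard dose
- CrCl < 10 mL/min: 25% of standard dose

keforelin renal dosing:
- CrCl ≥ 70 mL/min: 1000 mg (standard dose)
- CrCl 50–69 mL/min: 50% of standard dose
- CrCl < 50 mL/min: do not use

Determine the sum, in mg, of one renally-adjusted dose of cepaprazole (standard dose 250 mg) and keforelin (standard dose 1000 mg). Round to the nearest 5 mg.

CrCl = (140 − 49) × 75.3 / (72 × 1.03) = 6852.3 / 74.16 ≈ 92.4 mL/min
CrCl ≈ 92 mL/min.
cepaprazole: ≥ 90 mL/min → 100% of 250 mg = 250 mg.
keforelin: ≥ 70 mL/min → 100% of 1000 mg = 1000 mg.
Total = 250 + 1000 = 1250 mg.

1250 mg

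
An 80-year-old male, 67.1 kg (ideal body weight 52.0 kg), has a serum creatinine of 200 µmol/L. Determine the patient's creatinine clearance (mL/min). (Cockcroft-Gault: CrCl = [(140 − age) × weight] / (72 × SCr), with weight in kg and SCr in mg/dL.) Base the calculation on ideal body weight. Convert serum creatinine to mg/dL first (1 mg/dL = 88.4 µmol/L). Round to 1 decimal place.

SCr = 200 / 88.4 = 2.262 mg/dL
CrCl = (140 − 80) × 52 / (72 × 2.262) = 3120.0 / 162.86 ≈ 19.2 mL/min

19.2 mL/min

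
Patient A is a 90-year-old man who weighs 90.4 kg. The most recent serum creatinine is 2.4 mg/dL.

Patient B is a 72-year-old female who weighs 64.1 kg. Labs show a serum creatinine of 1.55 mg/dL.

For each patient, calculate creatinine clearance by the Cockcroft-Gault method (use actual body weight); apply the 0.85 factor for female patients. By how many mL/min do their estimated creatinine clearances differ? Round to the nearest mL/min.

7 mL/min

Patient A: CrCl = (140 − 90) × 90.4 / (72 × 2.4) = 4520.0 / 172.80 ≈ 26.2 mL/min
Patient B: CrCl = (140 − 72) × 64.1 / (72 × 1.55) × 0.85 = 4358.8 / 111.60 × 0.85 ≈ 33.2 mL/min
|26.2 − 33.2| = 7.0 mL/min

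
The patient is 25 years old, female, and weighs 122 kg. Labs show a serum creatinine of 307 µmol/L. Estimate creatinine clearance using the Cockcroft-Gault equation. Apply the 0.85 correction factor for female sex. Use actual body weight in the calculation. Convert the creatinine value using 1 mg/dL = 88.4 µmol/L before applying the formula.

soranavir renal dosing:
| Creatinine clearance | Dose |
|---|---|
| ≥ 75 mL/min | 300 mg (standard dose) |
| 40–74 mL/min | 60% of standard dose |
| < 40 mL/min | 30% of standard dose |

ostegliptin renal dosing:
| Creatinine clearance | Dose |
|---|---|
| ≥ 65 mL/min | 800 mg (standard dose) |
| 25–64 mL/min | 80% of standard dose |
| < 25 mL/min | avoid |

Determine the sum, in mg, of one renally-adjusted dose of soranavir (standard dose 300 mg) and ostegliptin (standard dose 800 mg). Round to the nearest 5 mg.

820 mg

SCr = 307 / 88.4 = 3.473 mg/dL
CrCl = (140 − 25) × 122 / (72 × 3.473) × 0.85 = 14030.0 / 250.06 × 0.85 ≈ 47.7 mL/min
CrCl ≈ 48 mL/min.
soranavir: 40–74 mL/min → 60% of 300 mg = 180 mg.
ostegliptin: 25–64 mL/min → 80% of 800 mg = 640 mg.
Total = 180 + 640 = 820 mg.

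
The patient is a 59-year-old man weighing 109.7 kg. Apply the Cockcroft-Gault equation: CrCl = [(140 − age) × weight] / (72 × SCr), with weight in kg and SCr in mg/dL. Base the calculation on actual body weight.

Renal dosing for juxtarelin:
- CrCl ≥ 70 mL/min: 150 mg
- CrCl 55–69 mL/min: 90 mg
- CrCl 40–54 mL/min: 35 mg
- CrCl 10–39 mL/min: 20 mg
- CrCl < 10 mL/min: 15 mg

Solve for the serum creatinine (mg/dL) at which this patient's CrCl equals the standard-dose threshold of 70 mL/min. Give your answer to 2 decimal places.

1.76 mg/dL

Standard dose requires CrCl ≥ 70 mL/min.
Set (140 − 59) × 109.7 / (72 × SCr) = 70
SCr = (140 − 59) × 109.7 / (72 × 70) = 1.763 mg/dL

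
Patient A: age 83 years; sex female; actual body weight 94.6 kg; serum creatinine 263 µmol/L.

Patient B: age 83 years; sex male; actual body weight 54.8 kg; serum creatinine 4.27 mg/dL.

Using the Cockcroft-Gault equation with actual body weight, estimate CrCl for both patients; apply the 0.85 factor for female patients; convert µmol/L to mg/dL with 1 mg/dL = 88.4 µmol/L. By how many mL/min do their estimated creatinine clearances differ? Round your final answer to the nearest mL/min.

Patient A: SCr = 263 / 88.4 = 2.975 mg/dL
Patient A: CrCl = (140 − 83) × 94.6 / (72 × 2.975) × 0.85 = 5392.2 / 214.20 × 0.85 ≈ 21.4 mL/min
Patient B: CrCl = (140 − 83) × 54.8 / (72 × 4.27) = 3123.6 / 307.44 ≈ 10.2 mL/min
|21.4 − 10.2| = 11.2 mL/min

11 mL/min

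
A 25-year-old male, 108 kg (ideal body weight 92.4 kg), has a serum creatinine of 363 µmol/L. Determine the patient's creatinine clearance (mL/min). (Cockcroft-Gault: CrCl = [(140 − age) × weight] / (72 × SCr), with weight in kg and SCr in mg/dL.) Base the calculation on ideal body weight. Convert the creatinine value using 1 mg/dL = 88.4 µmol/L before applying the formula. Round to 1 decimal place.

35.9 mL/min

SCr = 363 / 88.4 = 4.106 mg/dL
CrCl = (140 − 25) × 92.4 / (72 × 4.106) = 10626.0 / 295.63 ≈ 35.9 mL/min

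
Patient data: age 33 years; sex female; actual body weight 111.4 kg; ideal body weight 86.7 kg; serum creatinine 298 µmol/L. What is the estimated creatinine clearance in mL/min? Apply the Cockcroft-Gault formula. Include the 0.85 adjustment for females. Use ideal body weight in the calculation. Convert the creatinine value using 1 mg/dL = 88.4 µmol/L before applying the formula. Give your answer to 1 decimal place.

SCr = 298 / 88.4 = 3.371 mg/dL
CrCl = (140 − 33) × 86.7 / (72 × 3.371) × 0.85 = 9276.9 / 242.71 × 0.85 ≈ 32.5 mL/min

32.5 mL/min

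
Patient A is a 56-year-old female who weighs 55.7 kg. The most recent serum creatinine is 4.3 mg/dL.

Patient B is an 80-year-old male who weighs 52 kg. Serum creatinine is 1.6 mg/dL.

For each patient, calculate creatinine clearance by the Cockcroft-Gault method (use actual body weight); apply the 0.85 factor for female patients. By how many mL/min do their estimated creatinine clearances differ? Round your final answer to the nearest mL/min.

14 mL/min

Patient A: CrCl = (140 − 56) × 55.7 / (72 × 4.3) × 0.85 = 4678.8 / 309.60 × 0.85 ≈ 12.8 mL/min
Patient B: CrCl = (140 − 80) × 52 / (72 × 1.6) = 3120.0 / 115.20 ≈ 27.1 mL/min
|12.8 − 27.1| = 14.3 mL/min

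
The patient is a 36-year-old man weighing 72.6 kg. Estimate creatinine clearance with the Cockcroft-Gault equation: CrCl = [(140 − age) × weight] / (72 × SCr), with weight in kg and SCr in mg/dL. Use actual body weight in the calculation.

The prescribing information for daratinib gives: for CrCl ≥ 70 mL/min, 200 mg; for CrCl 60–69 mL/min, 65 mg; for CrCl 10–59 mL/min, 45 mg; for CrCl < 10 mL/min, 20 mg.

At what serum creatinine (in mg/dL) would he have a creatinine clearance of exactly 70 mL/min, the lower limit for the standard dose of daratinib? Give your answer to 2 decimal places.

1.50 mg/dL

Standard dose requires CrCl ≥ 70 mL/min.
Set (140 − 36) × 72.6 / (72 × SCr) = 70
SCr = (140 − 36) × 72.6 / (72 × 70) = 1.498 mg/dL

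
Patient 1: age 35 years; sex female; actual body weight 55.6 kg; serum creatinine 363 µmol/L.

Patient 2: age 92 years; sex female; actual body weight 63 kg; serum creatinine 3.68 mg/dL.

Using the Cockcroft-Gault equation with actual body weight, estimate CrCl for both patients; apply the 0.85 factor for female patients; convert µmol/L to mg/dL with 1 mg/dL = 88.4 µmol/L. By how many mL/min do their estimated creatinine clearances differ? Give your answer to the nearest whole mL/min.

7 mL/min

Patient 1: SCr = 363 / 88.4 = 4.106 mg/dL
Patient 1: CrCl = (140 − 35) × 55.6 / (72 × 4.106) × 0.85 = 5838.0 / 295.63 × 0.85 ≈ 16.8 mL/min
Patient 2: CrCl = (140 − 92) × 63 / (72 × 3.68) × 0.85 = 3024.0 / 264.96 × 0.85 ≈ 9.7 mL/min
|16.8 − 9.7| = 7.1 mL/min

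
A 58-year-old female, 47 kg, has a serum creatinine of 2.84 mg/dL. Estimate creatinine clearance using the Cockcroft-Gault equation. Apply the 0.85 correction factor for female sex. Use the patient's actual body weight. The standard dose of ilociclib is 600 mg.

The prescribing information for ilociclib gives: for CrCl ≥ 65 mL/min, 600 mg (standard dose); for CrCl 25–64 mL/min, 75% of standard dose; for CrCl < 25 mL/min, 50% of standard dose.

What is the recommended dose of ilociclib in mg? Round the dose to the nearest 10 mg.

300 mg

CrCl = (140 − 58) × 47 / (72 × 2.84) × 0.85 = 3854.0 / 204.48 × 0.85 ≈ 16.0 mL/min
CrCl ≈ 16 mL/min → bracket < 25 mL/min.
50% of 600 mg = 300 mg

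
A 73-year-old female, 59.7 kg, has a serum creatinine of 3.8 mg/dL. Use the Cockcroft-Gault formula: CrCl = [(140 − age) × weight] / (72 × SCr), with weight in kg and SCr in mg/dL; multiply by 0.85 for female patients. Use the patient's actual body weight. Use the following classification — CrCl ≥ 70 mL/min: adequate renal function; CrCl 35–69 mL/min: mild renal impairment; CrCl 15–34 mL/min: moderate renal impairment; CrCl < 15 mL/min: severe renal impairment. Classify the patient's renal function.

CrCl = (140 − 73) × 59.7 / (72 × 3.8) × 0.85 = 3999.9 / 273.60 × 0.85 ≈ 12.4 mL/min
12 mL/min falls in the 'severe renal impairment' range.

severe renal impairment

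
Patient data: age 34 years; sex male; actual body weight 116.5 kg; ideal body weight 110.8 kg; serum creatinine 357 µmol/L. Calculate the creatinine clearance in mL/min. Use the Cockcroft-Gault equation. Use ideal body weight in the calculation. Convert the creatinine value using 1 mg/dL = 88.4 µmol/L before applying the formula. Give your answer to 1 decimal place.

40.4 mL/min

SCr = 357 / 88.4 = 4.038 mg/dL
CrCl = (140 − 34) × 110.8 / (72 × 4.038) = 11744.8 / 290.74 ≈ 40.4 mL/min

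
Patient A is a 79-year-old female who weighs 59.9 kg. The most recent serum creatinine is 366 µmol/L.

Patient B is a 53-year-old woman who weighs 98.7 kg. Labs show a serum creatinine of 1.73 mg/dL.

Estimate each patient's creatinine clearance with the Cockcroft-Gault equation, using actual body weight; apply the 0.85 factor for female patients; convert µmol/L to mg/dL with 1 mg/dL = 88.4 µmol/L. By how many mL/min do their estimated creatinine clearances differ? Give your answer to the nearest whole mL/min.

Patient A: SCr = 366 / 88.4 = 4.14 mg/dL
Patient A: CrCl = (140 − 79) × 59.9 / (72 × 4.14) × 0.85 = 3653.9 / 298.08 × 0.85 ≈ 10.4 mL/min
Patient B: CrCl = (140 − 53) × 98.7 / (72 × 1.73) × 0.85 = 8586.9 / 124.56 × 0.85 ≈ 58.6 mL/min
|10.4 − 58.6| = 48.2 mL/min

48 mL/min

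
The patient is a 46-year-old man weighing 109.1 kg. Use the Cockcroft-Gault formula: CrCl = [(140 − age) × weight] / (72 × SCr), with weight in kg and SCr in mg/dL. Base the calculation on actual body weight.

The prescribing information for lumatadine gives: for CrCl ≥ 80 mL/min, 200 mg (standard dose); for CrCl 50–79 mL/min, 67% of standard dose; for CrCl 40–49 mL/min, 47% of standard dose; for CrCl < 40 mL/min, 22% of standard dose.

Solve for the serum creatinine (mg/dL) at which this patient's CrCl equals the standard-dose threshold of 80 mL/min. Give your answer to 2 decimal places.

Standard dose requires CrCl ≥ 80 mL/min.
Set (140 − 46) × 109.1 / (72 × SCr) = 80
SCr = (140 − 46) × 109.1 / (72 × 80) = 1.780 mg/dL

1.78 mg/dL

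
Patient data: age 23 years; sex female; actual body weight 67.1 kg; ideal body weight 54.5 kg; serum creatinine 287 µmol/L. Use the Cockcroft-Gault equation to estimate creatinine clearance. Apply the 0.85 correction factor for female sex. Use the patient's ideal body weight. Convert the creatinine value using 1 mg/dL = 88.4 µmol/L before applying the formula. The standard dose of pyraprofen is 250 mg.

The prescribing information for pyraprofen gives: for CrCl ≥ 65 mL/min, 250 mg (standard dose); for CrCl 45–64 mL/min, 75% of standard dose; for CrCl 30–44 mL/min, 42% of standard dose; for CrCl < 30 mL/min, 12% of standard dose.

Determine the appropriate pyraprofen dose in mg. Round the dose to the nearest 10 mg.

SCr = 287 / 88.4 = 3.247 mg/dL
CrCl = (140 − 23) × 54.5 / (72 × 3.247) × 0.85 = 6376.5 / 233.78 × 0.85 ≈ 23.2 mL/min
CrCl ≈ 23 mL/min → bracket < 30 mL/min.
12% of 250 mg = 30 mg

30 mg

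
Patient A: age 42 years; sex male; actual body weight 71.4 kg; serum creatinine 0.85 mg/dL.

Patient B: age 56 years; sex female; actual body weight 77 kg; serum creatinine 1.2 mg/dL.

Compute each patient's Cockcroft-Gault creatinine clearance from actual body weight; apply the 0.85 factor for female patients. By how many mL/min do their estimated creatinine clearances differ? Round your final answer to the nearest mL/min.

Patient A: CrCl = (140 − 42) × 71.4 / (72 × 0.85) = 6997.2 / 61.20 ≈ 114.3 mL/min
Patient B: CrCl = (140 − 56) × 77 / (72 × 1.2) × 0.85 = 6468.0 / 86.40 × 0.85 ≈ 63.6 mL/min
|114.3 − 63.6| = 50.7 mL/min

51 mL/min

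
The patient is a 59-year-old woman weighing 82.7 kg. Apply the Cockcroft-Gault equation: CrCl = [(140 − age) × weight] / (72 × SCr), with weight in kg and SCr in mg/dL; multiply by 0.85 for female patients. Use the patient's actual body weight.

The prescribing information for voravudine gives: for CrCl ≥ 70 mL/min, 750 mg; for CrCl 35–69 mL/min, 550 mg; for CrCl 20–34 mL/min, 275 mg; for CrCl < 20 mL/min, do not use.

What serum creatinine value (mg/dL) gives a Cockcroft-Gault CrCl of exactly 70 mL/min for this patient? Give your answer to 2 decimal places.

1.13 mg/dL

Standard dose requires CrCl ≥ 70 mL/min.
Set (140 − 59) × 82.7 × 0.85 / (72 × SCr) = 70
SCr = (140 − 59) × 82.7 × 0.85 / (72 × 70) = 1.130 mg/dL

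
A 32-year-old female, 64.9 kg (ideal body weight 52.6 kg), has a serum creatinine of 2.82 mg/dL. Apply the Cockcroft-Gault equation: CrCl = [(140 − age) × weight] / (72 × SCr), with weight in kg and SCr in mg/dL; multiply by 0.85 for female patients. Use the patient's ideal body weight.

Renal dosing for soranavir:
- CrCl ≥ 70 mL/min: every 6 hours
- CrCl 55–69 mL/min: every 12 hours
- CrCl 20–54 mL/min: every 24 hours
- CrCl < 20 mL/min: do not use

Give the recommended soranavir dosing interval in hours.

CrCl = (140 − 32) × 52.6 / (72 × 2.82) × 0.85 = 5680.8 / 203.04 × 0.85 ≈ 23.8 mL/min
CrCl ≈ 24 mL/min → bracket 20–54 mL/min → every 24 hours.

every 24 hours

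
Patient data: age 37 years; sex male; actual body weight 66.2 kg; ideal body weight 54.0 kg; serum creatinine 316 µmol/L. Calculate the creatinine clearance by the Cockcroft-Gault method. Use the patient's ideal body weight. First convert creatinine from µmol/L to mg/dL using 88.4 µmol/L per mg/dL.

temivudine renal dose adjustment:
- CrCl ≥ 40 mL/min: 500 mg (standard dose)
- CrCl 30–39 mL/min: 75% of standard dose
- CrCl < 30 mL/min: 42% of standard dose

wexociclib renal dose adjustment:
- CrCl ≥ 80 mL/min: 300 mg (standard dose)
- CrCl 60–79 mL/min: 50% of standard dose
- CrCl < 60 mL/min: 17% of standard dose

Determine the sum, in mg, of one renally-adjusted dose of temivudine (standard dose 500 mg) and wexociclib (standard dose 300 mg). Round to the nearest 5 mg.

SCr = 316 / 88.4 = 3.575 mg/dL
CrCl = (140 − 37) × 54 / (72 × 3.575) = 5562.0 / 257.40 ≈ 21.6 mL/min
CrCl ≈ 22 mL/min.
temivudine: < 30 mL/min → 42% of 500 mg = 210 mg.
wexociclib: < 60 mL/min → 17% of 300 mg = 51 mg.
Total = 210 + 51 = 261 mg.

260 mg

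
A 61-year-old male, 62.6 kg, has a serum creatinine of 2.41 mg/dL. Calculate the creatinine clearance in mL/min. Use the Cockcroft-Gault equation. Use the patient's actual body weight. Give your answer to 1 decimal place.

28.5 mL/min

CrCl = (140 − 61) × 62.6 / (72 × 2.41) = 4945.4 / 173.52 ≈ 28.5 mL/min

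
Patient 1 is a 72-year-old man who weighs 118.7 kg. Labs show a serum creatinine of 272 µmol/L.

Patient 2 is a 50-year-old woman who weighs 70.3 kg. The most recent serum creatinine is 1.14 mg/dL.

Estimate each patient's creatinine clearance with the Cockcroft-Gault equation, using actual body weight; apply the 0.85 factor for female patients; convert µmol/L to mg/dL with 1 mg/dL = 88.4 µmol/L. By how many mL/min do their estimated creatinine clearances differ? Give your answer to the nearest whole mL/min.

29 mL/min

Patient 1: SCr = 272 / 88.4 = 3.077 mg/dL
Patient 1: CrCl = (140 − 72) × 118.7 / (72 × 3.077) = 8071.6 / 221.54 ≈ 36.4 mL/min
Patient 2: CrCl = (140 − 50) × 70.3 / (72 × 1.14) × 0.85 = 6327.0 / 82.08 × 0.85 ≈ 65.5 mL/min
|36.4 − 65.5| = 29.1 mL/min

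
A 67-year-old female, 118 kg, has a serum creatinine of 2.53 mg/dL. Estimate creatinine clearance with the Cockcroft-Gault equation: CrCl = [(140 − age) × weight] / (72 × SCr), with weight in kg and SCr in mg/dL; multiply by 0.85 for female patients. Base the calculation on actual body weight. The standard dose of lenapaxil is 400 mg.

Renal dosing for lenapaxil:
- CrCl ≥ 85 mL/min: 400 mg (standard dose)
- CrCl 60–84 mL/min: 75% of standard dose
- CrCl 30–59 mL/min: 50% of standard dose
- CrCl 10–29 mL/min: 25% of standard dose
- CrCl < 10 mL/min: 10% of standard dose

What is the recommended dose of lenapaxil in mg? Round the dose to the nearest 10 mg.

CrCl = (140 − 67) × 118 / (72 × 2.53) × 0.85 = 8614.0 / 182.16 × 0.85 ≈ 40.2 mL/min
CrCl ≈ 40 mL/min → bracket 30–59 mL/min.
50% of 400 mg = 200 mg

200 mg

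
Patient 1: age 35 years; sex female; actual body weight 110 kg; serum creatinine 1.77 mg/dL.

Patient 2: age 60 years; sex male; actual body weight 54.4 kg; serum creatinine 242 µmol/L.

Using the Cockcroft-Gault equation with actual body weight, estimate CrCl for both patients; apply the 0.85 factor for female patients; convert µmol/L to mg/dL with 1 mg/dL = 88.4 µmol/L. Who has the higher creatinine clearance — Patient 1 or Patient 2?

Patient 1: CrCl = (140 − 35) × 110 / (72 × 1.77) × 0.85 = 11550.0 / 127.44 × 0.85 ≈ 77.0 mL/min
Patient 2: SCr = 242 / 88.4 = 2.738 mg/dL
Patient 2: CrCl = (140 − 60) × 54.4 / (72 × 2.738) = 4352.0 / 197.14 ≈ 22.1 mL/min
77.0 vs 22.1 mL/min → Patient 1 is higher.

Patient 1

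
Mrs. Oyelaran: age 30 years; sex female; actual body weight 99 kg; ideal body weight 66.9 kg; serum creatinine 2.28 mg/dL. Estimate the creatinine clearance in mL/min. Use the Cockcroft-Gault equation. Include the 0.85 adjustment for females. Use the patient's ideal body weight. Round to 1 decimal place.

38.1 mL/min

CrCl = (140 − 30) × 66.9 / (72 × 2.28) × 0.85 = 7359.0 / 164.16 × 0.85 ≈ 38.1 mL/min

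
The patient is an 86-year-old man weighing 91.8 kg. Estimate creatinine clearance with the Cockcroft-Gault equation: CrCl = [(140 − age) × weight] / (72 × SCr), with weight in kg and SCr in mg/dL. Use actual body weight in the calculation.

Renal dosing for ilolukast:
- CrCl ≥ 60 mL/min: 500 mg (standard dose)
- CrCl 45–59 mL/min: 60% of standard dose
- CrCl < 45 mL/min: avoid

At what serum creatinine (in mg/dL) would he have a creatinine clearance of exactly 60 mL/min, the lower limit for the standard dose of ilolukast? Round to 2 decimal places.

Standard dose requires CrCl ≥ 60 mL/min.
Set (140 − 86) × 91.8 / (72 × SCr) = 60
SCr = (140 − 86) × 91.8 / (72 × 60) = 1.147 mg/dL

1.15 mg/dL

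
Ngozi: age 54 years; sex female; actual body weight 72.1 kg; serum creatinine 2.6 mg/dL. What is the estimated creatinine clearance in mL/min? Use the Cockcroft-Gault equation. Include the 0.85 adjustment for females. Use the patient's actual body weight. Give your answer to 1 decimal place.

28.2 mL/min

CrCl = (140 − 54) × 72.1 / (72 × 2.6) × 0.85 = 6200.6 / 187.20 × 0.85 ≈ 28.2 mL/min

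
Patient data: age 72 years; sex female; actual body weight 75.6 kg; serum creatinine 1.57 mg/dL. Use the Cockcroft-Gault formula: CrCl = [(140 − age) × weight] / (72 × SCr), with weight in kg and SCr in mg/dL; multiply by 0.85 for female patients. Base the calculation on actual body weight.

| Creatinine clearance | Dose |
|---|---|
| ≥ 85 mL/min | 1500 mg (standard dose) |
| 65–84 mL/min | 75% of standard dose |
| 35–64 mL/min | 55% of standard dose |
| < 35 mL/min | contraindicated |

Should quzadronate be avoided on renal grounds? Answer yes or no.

no

CrCl = (140 − 72) × 75.6 / (72 × 1.57) × 0.85 = 5140.8 / 113.04 × 0.85 ≈ 38.7 mL/min
CrCl ≈ 39 mL/min, which is ≥ 35 mL/min.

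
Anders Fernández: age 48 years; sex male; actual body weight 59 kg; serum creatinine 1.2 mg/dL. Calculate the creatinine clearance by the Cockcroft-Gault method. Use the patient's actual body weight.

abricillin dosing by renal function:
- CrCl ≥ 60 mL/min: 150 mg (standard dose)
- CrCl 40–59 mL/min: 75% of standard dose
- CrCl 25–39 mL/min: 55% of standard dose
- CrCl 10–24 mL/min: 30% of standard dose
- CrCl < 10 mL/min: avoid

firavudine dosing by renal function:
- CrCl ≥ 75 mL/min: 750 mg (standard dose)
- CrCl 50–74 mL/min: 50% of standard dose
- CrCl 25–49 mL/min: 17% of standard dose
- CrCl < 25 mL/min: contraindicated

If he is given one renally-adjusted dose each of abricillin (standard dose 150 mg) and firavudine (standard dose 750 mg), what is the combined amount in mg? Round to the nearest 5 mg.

525 mg

CrCl = (140 − 48) × 59 / (72 × 1.2) = 5428.0 / 86.40 ≈ 62.8 mL/min
CrCl ≈ 63 mL/min.
abricillin: ≥ 60 mL/min → 100% of 150 mg = 150 mg.
firavudine: 50–74 mL/min → 50% of 750 mg = 375 mg.
Total = 150 + 375 = 525 mg.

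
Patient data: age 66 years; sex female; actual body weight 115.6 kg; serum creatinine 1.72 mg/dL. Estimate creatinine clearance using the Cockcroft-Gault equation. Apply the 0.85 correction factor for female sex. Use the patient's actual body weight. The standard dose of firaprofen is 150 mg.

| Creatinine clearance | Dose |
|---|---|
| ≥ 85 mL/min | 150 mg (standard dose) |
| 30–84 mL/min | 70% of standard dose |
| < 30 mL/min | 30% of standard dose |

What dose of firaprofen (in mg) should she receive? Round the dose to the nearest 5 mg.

105 mg

CrCl = (140 − 66) × 115.6 / (72 × 1.72) × 0.85 = 8554.4 / 123.84 × 0.85 ≈ 58.7 mL/min
CrCl ≈ 59 mL/min → bracket 30–84 mL/min.
70% of 150 mg = 105 mg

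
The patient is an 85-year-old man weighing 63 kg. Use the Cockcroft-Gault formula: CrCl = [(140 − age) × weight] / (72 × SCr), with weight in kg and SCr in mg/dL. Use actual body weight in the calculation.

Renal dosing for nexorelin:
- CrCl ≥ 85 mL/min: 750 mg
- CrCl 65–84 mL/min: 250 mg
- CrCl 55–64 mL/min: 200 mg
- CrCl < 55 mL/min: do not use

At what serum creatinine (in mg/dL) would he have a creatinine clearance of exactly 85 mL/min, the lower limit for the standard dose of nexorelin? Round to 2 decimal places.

Standard dose requires CrCl ≥ 85 mL/min.
Set (140 − 85) × 63 / (72 × SCr) = 85
SCr = (140 − 85) × 63 / (72 × 85) = 0.566 mg/dL

0.57 mg/dL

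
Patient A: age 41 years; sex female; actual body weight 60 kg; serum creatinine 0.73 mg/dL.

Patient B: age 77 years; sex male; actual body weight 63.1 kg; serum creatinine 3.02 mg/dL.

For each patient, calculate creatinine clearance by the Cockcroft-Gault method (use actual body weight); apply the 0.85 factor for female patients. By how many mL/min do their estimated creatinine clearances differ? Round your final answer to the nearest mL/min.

78 mL/min

Patient A: CrCl = (140 − 41) × 60 / (72 × 0.73) × 0.85 = 5940.0 / 52.56 × 0.85 ≈ 96.1 mL/min
Patient B: CrCl = (140 − 77) × 63.1 / (72 × 3.02) = 3975.3 / 217.44 ≈ 18.3 mL/min
|96.1 − 18.3| = 77.8 mL/min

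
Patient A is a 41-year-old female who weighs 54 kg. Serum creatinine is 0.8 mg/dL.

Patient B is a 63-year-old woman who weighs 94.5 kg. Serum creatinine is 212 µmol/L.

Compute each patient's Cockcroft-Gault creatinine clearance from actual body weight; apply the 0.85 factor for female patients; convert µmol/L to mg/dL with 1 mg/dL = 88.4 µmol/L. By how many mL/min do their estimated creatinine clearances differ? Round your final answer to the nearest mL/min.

43 mL/min

Patient A: CrCl = (140 − 41) × 54 / (72 × 0.8) × 0.85 = 5346.0 / 57.60 × 0.85 ≈ 78.9 mL/min
Patient B: SCr = 212 / 88.4 = 2.398 mg/dL
Patient B: CrCl = (140 − 63) × 94.5 / (72 × 2.398) × 0.85 = 7276.5 / 172.66 × 0.85 ≈ 35.8 mL/min
|78.9 − 35.8| = 43.1 mL/min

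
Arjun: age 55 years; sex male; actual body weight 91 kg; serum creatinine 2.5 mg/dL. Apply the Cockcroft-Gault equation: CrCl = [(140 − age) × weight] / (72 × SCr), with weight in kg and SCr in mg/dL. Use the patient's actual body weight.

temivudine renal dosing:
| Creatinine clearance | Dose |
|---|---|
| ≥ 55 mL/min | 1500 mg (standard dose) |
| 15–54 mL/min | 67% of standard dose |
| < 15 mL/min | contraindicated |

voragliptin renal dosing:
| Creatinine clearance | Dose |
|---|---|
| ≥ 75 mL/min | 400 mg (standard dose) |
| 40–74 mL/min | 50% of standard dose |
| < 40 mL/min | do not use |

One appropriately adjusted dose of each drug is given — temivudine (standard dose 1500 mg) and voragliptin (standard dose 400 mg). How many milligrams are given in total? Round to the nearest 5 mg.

1205 mg

CrCl = (140 − 55) × 91 / (72 × 2.5) = 7735.0 / 180.00 ≈ 43.0 mL/min
CrCl ≈ 43 mL/min.
temivudine: 15–54 mL/min → 67% of 1500 mg = 1005 mg.
voragliptin: 40–74 mL/min → 50% of 400 mg = 200 mg.
Total = 1005 + 200 = 1205 mg.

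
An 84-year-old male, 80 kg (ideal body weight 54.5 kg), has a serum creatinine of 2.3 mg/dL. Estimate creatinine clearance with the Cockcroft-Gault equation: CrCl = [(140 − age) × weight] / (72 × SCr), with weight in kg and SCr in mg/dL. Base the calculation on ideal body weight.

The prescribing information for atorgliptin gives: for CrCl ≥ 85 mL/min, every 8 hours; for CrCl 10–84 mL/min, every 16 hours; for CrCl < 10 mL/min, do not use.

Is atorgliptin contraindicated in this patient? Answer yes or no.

no

CrCl = (140 − 84) × 54.5 / (72 × 2.3) = 3052.0 / 165.60 ≈ 18.4 mL/min
CrCl ≈ 18 mL/min, which is ≥ 10 mL/min.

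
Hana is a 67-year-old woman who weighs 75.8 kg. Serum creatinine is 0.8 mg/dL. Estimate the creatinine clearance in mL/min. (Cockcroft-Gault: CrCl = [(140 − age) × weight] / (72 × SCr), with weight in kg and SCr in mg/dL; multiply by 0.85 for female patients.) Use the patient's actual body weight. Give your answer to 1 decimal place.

81.7 mL/min

CrCl = (140 − 67) × 75.8 / (72 × 0.8) × 0.85 = 5533.4 / 57.60 × 0.85 ≈ 81.7 mL/min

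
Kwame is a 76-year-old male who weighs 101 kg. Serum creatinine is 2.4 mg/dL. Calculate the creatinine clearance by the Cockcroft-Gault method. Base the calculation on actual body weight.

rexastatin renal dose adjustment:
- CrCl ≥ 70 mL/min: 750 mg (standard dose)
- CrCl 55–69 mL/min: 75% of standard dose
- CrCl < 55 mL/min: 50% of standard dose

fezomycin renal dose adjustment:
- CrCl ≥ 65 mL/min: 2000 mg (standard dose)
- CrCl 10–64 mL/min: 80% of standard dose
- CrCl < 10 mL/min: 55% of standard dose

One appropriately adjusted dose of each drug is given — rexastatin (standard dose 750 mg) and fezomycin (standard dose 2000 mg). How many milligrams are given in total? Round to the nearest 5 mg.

CrCl = (140 − 76) × 101 / (72 × 2.4) = 6464.0 / 172.80 ≈ 37.4 mL/min
CrCl ≈ 37 mL/min.
rexastatin: < 55 mL/min → 50% of 750 mg = 375 mg.
fezomycin: 10–64 mL/min → 80% of 2000 mg = 1600 mg.
Total = 375 + 1600 = 1975 mg.

1975 mg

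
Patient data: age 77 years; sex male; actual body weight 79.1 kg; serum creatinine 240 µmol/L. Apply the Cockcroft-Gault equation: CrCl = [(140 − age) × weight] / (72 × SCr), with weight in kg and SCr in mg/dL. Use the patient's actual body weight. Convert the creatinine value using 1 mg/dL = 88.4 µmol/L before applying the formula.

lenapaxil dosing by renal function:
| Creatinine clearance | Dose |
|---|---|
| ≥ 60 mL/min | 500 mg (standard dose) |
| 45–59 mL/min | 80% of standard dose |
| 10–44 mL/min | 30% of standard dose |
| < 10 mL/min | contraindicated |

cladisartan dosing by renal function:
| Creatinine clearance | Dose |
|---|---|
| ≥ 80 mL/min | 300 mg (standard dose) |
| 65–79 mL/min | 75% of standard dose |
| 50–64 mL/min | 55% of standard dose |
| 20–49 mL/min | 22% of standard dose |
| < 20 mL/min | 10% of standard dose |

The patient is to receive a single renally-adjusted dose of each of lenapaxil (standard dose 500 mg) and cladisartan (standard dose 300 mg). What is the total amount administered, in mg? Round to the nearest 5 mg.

SCr = 240 / 88.4 = 2.715 mg/dL
CrCl = (140 − 77) × 79.1 / (72 × 2.715) = 4983.3 / 195.48 ≈ 25.5 mL/min
CrCl ≈ 25 mL/min.
lenapaxil: 10–44 mL/min → 30% of 500 mg = 150 mg.
cladisartan: 20–49 mL/min → 22% of 300 mg = 66 mg.
Total = 150 + 66 = 216 mg.

215 mg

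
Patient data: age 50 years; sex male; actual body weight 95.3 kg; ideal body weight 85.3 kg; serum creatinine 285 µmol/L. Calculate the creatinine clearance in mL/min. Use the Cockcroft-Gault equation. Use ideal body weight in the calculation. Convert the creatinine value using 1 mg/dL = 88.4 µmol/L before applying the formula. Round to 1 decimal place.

33.1 mL/min

SCr = 285 / 88.4 = 3.224 mg/dL
CrCl = (140 − 50) × 85.3 / (72 × 3.224) = 7677.0 / 232.13 ≈ 33.1 mL/min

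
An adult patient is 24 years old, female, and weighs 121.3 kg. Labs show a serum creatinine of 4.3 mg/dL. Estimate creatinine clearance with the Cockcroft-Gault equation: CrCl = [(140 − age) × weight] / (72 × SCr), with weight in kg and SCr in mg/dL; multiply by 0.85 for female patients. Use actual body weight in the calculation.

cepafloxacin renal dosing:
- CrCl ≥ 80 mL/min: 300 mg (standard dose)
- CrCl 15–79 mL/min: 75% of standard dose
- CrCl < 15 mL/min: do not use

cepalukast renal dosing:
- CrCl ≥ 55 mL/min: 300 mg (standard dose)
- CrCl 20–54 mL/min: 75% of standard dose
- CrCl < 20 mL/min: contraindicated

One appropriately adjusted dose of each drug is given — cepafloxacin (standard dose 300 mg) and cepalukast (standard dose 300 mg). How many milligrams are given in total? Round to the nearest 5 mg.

CrCl = (140 − 24) × 121.3 / (72 × 4.3) × 0.85 = 14070.8 / 309.60 × 0.85 ≈ 38.6 mL/min
CrCl ≈ 39 mL/min.
cepafloxacin: 15–79 mL/min → 75% of 300 mg = 225 mg.
cepalukast: 20–54 mL/min → 75% of 300 mg = 225 mg.
Total = 225 + 225 = 450 mg.

450 mg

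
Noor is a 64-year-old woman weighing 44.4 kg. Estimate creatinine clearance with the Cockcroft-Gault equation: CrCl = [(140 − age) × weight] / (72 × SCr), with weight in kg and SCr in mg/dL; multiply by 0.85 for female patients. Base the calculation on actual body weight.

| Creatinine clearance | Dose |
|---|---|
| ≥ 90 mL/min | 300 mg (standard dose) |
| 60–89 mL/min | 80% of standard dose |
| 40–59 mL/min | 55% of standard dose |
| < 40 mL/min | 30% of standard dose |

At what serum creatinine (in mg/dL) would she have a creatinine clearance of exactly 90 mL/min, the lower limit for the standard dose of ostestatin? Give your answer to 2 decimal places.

0.44 mg/dL

Standard dose requires CrCl ≥ 90 mL/min.
Set (140 − 64) × 44.4 × 0.85 / (72 × SCr) = 90
SCr = (140 − 64) × 44.4 × 0.85 / (72 × 90) = 0.443 mg/dL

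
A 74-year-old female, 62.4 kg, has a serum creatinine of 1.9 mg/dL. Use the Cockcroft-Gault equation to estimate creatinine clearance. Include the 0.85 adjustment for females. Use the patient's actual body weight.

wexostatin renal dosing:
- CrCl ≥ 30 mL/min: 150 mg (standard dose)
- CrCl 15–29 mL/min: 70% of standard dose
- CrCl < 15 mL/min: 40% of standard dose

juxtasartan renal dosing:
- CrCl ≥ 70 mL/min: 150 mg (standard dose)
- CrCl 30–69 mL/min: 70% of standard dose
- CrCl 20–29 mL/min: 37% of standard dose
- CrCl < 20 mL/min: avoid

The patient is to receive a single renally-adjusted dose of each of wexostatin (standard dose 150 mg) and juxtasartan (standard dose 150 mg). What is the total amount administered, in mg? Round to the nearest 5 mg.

160 mg

CrCl = (140 − 74) × 62.4 / (72 × 1.9) × 0.85 = 4118.4 / 136.80 × 0.85 ≈ 25.6 mL/min
CrCl ≈ 26 mL/min.
wexostatin: 15–29 mL/min → 70% of 150 mg = 105 mg.
juxtasartan: 20–29 mL/min → 37% of 150 mg = 55.5 mg.
Total = 105 + 55.5 = 160.5 mg.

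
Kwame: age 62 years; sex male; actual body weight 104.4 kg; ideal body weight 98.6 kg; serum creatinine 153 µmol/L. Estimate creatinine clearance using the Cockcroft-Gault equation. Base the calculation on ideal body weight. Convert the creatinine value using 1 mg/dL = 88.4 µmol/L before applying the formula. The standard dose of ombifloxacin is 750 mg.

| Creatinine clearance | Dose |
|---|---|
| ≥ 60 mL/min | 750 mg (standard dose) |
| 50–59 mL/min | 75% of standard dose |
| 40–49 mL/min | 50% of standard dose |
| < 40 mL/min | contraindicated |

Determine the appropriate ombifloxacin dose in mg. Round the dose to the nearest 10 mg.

750 mg

SCr = 153 / 88.4 = 1.731 mg/dL
CrCl = (140 − 62) × 98.6 / (72 × 1.731) = 7690.8 / 124.63 ≈ 61.7 mL/min
CrCl ≈ 62 mL/min → bracket ≥ 60 mL/min.
100% of 750 mg = 750 mg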